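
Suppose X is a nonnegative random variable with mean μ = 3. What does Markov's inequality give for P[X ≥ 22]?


μ = E[X] = 3, a = 22.
Markov: P[X ≥ 22] ≤ μ/a = (3)/22 = 3/22.
Numerically: ≈ 0.13636.
(Since a = 22 > μ = 3.00000, the bound 3/22 is < 1 and informative.)

P[X ≥ 22] ≤ 3/22 ≈ 0.13636.


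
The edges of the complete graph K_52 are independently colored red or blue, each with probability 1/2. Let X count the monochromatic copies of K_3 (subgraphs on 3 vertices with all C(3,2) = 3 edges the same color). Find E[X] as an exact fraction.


Let X = Σ_S X_S over the C(52, 3) = 22100 subsets S of size 3, where X_S = 1 if the K_3 on S is monochromatic.
For a fixed S, the K_3 on S has C(3, 2) = 3 edges. P[all 3 edges red] = (1/2)^3, and likewise for blue, so P[monochromatic] = 2·(1/2)^3 = 2^{1 − 3} = 1/4.
By linearity: E[X] = C(52, 3) · 2^{1 − 3} = 22100 · 1/4 = 5525.
Numerically: E[X] ≈ 5525.000000.

E[X] = C(52,3)·2^(1−C(3,2)) = 5525 ≈ 5525.000000.


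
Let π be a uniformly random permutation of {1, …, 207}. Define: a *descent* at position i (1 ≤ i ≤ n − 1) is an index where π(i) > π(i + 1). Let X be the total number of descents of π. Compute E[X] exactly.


Write X = Σ X_I over i = 1, …, 206, with X_I the indicator of one descent.
There are 206 indicators.
For each fixed i, the pair (π(i), π(i+1)) is a uniformly random ordered pair of distinct values from {1, …, 207}; by symmetry P[π(i) > π(i+1)] = 1/2.
By linearity: E[X] = 206 · (1/2) = (207 − 1) · (1/2) = 103 ≈ 103.0000.

E[X] = 103 = 103.0000.


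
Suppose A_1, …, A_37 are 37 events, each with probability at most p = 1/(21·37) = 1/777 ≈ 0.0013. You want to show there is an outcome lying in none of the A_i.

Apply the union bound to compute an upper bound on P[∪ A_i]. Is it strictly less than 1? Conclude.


Union bound: P[∪_{i=1}^{37} A_i] ≤ Σ_i P[A_i] ≤ 37·p = 37·(1/777) = 1/21.
Numerically: 1/21 ≈ 0.0476.
Is 1/21 < 1? YES.
Since P[∪ A_i] ≤ 1/21 < 1, the complement has P[∩ A_i^c] ≥ 1 − 1/21 = 20/21 > 0, so some outcome avoids every A_i.

37·p = 1/21 ≈ 0.0476; existence CERTIFIED by the union bound.


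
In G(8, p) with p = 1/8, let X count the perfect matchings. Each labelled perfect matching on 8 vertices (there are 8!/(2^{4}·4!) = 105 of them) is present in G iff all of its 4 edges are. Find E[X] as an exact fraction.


K_8 has 8!/(2^{4}·4!) = 105 labelled perfect matchings.
For each such perfect matching H, let X_H = 1 if all 4 edges of H are present in G. Then P[X_H = 1] = p^{4} = (1/8)^{4} = 1/4096.
By linearity of expectation: E[X] = Σ_H E[X_H] = 105 · p^{4} = 105 · 1/4096 = 105/4096.
Numerically: E[X] ≈ 0.02563.

E[X] = 105 · (1/8)^{4} = 105/4096 ≈ 0.02563.


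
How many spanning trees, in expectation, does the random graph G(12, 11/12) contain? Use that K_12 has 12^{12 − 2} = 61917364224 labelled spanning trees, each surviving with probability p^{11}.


K_12 has 12^{12 − 2} = 61917364224 labelled spanning trees.
For each such spanning tree H, let X_H = 1 if all 11 edges of H are present in G. Then P[X_H = 1] = p^{11} = (11/12)^{11} = 285311670611/743008370688.
By linearity of expectation: E[X] = Σ_H E[X_H] = 61917364224 · p^{11} = 61917364224 · 285311670611/743008370688 = 285311670611/12.
Numerically: E[X] ≈ 2.378e+10.

E[X] = 61917364224 · (11/12)^{11} = 285311670611/12 ≈ 2.378e+10.


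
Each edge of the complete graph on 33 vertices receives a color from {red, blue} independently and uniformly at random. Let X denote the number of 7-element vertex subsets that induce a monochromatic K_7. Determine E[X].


Let X = Σ_S X_S over the C(33, 7) = 4272048 subsets S of size 7, where X_S = 1 if the K_7 on S is monochromatic.
For a fixed S, the K_7 on S has C(7, 2) = 21 edges. P[all 21 edges red] = (1/2)^21, and likewise for blue, so P[monochromatic] = 2·(1/2)^21 = 2^{1 − 21} = 1/1048576.
By linearity: E[X] = C(33, 7) · 2^{1 − 21} = 4272048 · 1/1048576 = 267003/65536.
Numerically: E[X] ≈ 4.074142.

E[X] = C(33,7)·2^(1−C(7,2)) = 267003/65536 ≈ 4.074142.


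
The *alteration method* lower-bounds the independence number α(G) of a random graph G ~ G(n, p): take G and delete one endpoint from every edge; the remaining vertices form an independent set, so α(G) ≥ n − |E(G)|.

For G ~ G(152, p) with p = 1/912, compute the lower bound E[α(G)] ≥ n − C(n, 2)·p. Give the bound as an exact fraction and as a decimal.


E[|E(G)|] = C(152, 2)·p = 11476 · (1/912) = 151/12.
E[α(G)] ≥ n − E[|E(G)|] = 152 − 151/12 = 1673/12.
Numerically: ≈ 139.41667.
(This is only a lower bound; the true E[α(G)] may be larger.)

E[α(G)] ≥ 1673/12 ≈ 139.41667.


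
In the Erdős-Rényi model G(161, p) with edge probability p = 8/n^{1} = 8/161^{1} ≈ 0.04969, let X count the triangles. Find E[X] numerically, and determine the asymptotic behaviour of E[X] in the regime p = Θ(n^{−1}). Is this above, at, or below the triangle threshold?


Number of potential triangles: C(161, 3) = 682640.
Each occurs with probability p³ ≈ (0.04969)³ ≈ 1.226852e-04.
By linearity: E[X] = C(161, 3)·p³ ≈ 682640 · 1.226852e-04 ≈ 83.7499.
Here α = 1, so p = 8/n is exactly at the triangle threshold p ~ 1/n. Asymptotically E[X] → c³/6 = 8³/6 = 256/3 ≈ 85.3333, a bounded constant. In this regime the triangle count is asymptotically Poisson(c³/6).

E[X] ≈ 83.7499; in regime p = Θ(1/n^{1}) E[X] stays bounded (at the triangle threshold p ~ 1/n).


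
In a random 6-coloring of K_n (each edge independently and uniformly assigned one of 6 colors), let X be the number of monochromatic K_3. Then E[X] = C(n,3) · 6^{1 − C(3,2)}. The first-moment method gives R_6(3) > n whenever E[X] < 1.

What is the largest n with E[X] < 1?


We need C(n, 3) · 6^{1 − 3} < 1, i.e. C(n, 3) < 6^{3 − 1} = 36.
Check values of n near the boundary:
  n = 3: C(3, 3) = 1; 1 < 36? YES
  n = 4: C(4, 3) = 4; 4 < 36? YES
  n = 5: C(5, 3) = 10; 10 < 36? YES
  n = 6: C(6, 3) = 20; 20 < 36? YES
  n = 7: C(7, 3) = 35; 35 < 36? YES
  n = 8: C(8, 3) = 56; 56 < 36? NO
  n = 9: C(9, 3) = 84; 84 < 36? NO
The largest n with C(n, 3) < 36 is n = 7 (where E[X] = 35/36 ≈ 0.972). Hence R_6(3) > 7, i.e. R_6(3) ≥ 8.

Largest n = 7; hence R_6(3) > 7.


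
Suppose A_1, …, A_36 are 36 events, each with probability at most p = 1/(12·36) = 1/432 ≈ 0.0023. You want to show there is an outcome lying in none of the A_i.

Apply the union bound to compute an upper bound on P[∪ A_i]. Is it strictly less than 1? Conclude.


Union bound: P[∪_{i=1}^{36} A_i] ≤ Σ_i P[A_i] ≤ 36·p = 36·(1/432) = 1/12.
Numerically: 1/12 ≈ 0.0833.
Is 1/12 < 1? YES.
Since P[∪ A_i] ≤ 1/12 < 1, the complement has P[∩ A_i^c] ≥ 1 − 1/12 = 11/12 > 0, so some outcome avoids every A_i.

36·p = 1/12 ≈ 0.0833; existence CERTIFIED by the union bound.


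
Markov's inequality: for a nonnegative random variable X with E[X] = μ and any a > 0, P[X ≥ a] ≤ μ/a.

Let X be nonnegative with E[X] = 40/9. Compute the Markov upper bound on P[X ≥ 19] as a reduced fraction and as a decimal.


μ = E[X] = 40/9, a = 19.
Markov: P[X ≥ 19] ≤ μ/a = (40/9)/19 = 40/171.
Numerically: ≈ 0.23392.
(Since a = 19 > μ = 4.44444, the bound 40/171 is < 1 and informative.)

P[X ≥ 19] ≤ 40/171 ≈ 0.23392.


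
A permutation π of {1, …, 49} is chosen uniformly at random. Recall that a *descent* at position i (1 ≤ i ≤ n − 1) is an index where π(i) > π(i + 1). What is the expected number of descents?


Write X = Σ X_I over i = 1, …, 48, with X_I the indicator of one descent.
There are 48 indicators.
For each fixed i, the pair (π(i), π(i+1)) is a uniformly random ordered pair of distinct values from {1, …, 49}; by symmetry P[π(i) > π(i+1)] = 1/2.
By linearity: E[X] = 48 · (1/2) = (49 − 1) · (1/2) = 24 ≈ 24.0000.

E[X] = 24 = 24.0000.


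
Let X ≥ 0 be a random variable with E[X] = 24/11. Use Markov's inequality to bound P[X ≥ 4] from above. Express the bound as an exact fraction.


μ = E[X] = 24/11, a = 4.
Markov: P[X ≥ 4] ≤ μ/a = (24/11)/4 = 6/11.
Numerically: ≈ 0.545455.
(Since a = 4 > μ = 2.181818, the bound 6/11 is < 1 and informative.)

P[X ≥ 4] ≤ 6/11 ≈ 0.545455.


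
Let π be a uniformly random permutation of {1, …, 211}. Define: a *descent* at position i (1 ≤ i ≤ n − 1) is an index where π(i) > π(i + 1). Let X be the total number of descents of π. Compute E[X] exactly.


Write X = Σ X_I over i = 1, …, 210, with X_I the indicator of one descent.
There are 210 indicators.
For each fixed i, the pair (π(i), π(i+1)) is a uniformly random ordered pair of distinct values from {1, …, 211}; by symmetry P[π(i) > π(i+1)] = 1/2.
By linearity: E[X] = 210 · (1/2) = (211 − 1) · (1/2) = 105 ≈ 105.00000.

E[X] = 105 = 105.00000.


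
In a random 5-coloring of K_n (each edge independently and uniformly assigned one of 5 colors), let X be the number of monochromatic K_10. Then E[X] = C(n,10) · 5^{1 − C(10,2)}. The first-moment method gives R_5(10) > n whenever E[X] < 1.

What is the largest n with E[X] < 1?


We need C(n, 10) · 5^{1 − 45} < 1, i.e. C(n, 10) < 5^{45 − 1} = 5684341886080801486968994140625.
Check values of n near the boundary:
  n = 5388: C(5388, 10) = 5634865093375880654852250419586; 5634865093375880654852250419586 < 5684341886080801486968994140625? YES
  n = 5389: C(5389, 10) = 5645340767466558997768874792926; 5645340767466558997768874792926 < 5684341886080801486968994140625? YES
  n = 5390: C(5390, 10) = 5655833965919099070255434039753; 5655833965919099070255434039753 < 5684341886080801486968994140625? YES
  n = 5391: C(5391, 10) = 5666344714787188828795213697883; 5666344714787188828795213697883 < 5684341886080801486968994140625? YES
  n = 5392: C(5392, 10) = 5676873040158402483252283957448; 5676873040158402483252283957448 < 5684341886080801486968994140625? YES
  n = 5393: C(5393, 10) = 5687418968154238267170642278008; 5687418968154238267170642278008 < 5684341886080801486968994140625? NO
  n = 5394: C(5394, 10) = 5697982524930156243149785372878; 5697982524930156243149785372878 < 5684341886080801486968994140625? NO
The largest n with C(n, 10) < 5684341886080801486968994140625 is n = 5392 (where E[X] = 5676873040158402483252283957448/5684341886080801486968994140625 ≈ 0.9987). Hence R_5(10) > 5392, i.e. R_5(10) ≥ 5393.

Largest n = 5392; hence R_5(10) > 5392.


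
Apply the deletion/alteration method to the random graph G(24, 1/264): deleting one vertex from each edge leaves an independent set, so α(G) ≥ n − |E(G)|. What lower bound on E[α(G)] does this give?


E[|E(G)|] = C(24, 2)·p = 276 · (1/264) = 23/22.
E[α(G)] ≥ n − E[|E(G)|] = 24 − 23/22 = 505/22.
Numerically: ≈ 22.955.
(This is only a lower bound; the true E[α(G)] may be larger.)

E[α(G)] ≥ 505/22 ≈ 22.955.


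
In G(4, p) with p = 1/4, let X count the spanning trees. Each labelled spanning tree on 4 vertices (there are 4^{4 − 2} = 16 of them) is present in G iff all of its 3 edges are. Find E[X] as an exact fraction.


K_4 has 4^{4 − 2} = 16 labelled spanning trees.
For each such spanning tree H, let X_H = 1 if all 3 edges of H are present in G. Then P[X_H = 1] = p^{3} = (1/4)^{3} = 1/64.
Summing the indicators: E[X] = Σ_H E[X_H] = 16 · p^{3} = 16 · 1/64 = 1/4.
Numerically: E[X] ≈ 0.25.

E[X] = 16 · (1/4)^{3} = 1/4 ≈ 0.25.


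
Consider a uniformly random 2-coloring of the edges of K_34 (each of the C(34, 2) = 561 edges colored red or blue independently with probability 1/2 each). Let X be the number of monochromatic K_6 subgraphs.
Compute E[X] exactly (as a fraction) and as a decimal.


Let X = Σ_S X_S over the C(34, 6) = 1344904 subsets S of size 6, where X_S = 1 if the K_6 on S is monochromatic.
For a fixed S, the K_6 on S has C(6, 2) = 15 edges. P[all 15 edges red] = (1/2)^15, and likewise for blue, so P[monochromatic] = 2·(1/2)^15 = 2^{1 − 15} = 1/16384.
By linearity: E[X] = C(34, 6) · 2^{1 − 15} = 1344904 · 1/16384 = 168113/2048.
Numerically: E[X] ≈ 82.0864.

E[X] = C(34,6)·2^(1−C(6,2)) = 168113/2048 ≈ 82.0864.


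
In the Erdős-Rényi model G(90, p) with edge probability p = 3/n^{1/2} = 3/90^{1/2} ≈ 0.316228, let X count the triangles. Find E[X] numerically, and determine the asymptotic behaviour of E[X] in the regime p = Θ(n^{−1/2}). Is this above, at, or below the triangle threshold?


Number of potential triangles: C(90, 3) = 117480.
Each occurs with probability p³ ≈ (0.316228)³ ≈ 3.16227766e-02.
By linearity: E[X] = C(90, 3)·p³ ≈ 117480 · 3.16227766e-02 ≈ 3715.043795.
Since α = 1/2 < 1, p = c/n^{1/2} ≫ 1/n is above the triangle threshold p ~ 1/n. Asymptotically E[X] ~ (c³/6)·n^{3(1−α)} = (3³/6)·n^{1.5} → ∞; triangles are abundant w.h.p.

E[X] ≈ 3715.043795; in regime p = Θ(1/n^{1/2}) E[X] diverges (above the triangle threshold p ~ 1/n).


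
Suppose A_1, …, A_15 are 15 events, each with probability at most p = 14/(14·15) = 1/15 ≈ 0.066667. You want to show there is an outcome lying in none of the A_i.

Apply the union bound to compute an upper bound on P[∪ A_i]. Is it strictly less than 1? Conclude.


Union bound: P[∪_{i=1}^{15} A_i] ≤ Σ_i P[A_i] ≤ 15·p = 15·(1/15) = 1.
Numerically: 1 ≈ 1.000000.
Is 1 < 1? NO.
Since the bound 1 is ≥ 1, the union bound is uninformative here; it does NOT by itself certify existence.

15·p = 1 ≈ 1.000000; existence NOT certified by the union bound.


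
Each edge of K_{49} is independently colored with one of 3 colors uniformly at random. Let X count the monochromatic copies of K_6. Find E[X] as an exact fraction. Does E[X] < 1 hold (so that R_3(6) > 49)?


E[X] = C(49, 6) · 3^{1 − 15} = 13983816 · 3^{−14} = 13983816/4782969.
As a reduced fraction: E[X] = 4661272/1594323 ≈ 2.923669.
Is E[X] < 1? NO.
Since E[X] ≥ 1, the first-moment bound is inconclusive at n = 49; it does NOT by itself certify R_3(6) > 49.

E[X] = 4661272/1594323 ≈ 2.923669; E[X] ≥ 1; first-moment method inconclusive here.


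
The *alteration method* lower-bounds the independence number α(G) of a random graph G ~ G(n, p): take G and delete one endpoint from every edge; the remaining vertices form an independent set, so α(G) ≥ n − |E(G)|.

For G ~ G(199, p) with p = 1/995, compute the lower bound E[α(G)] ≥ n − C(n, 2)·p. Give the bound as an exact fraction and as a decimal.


E[|E(G)|] = C(199, 2)·p = 19701 · (1/995) = 99/5.
E[α(G)] ≥ n − E[|E(G)|] = 199 − 99/5 = 896/5.
Numerically: ≈ 179.2000.
(This is only a lower bound; the true E[α(G)] may be larger.)

E[α(G)] ≥ 896/5 ≈ 179.2000.


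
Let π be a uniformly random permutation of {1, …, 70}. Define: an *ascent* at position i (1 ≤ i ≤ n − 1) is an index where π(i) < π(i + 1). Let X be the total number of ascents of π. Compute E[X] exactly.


Write X = Σ X_I over i = 1, …, 69, with X_I the indicator of one ascent.
There are 69 indicators.
For each fixed i, the pair (π(i), π(i+1)) is a uniformly random ordered pair of distinct values from {1, …, 70}; by symmetry P[π(i) < π(i+1)] = 1/2.
By linearity: E[X] = 69 · (1/2) = (70 − 1) · (1/2) = 69/2 ≈ 34.5000.

E[X] = 69/2 = 34.5000.


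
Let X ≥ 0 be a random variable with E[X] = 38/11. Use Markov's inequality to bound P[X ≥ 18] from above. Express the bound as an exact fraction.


μ = E[X] = 38/11, a = 18.
Markov: P[X ≥ 18] ≤ μ/a = (38/11)/18 = 19/99.
Numerically: ≈ 0.192.
(Since a = 18 > μ = 3.455, the bound 19/99 is < 1 and informative.)

P[X ≥ 18] ≤ 19/99 ≈ 0.192.


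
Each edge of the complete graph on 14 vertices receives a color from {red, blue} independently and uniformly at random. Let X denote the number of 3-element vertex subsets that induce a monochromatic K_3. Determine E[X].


Let X = Σ_S X_S over the C(14, 3) = 364 subsets S of size 3, where X_S = 1 if the K_3 on S is monochromatic.
For a fixed S, the K_3 on S has C(3, 2) = 3 edges. P[all 3 edges red] = (1/2)^3, and likewise for blue, so P[monochromatic] = 2·(1/2)^3 = 2^{1 − 3} = 1/4.
By linearity of expectation: E[X] = C(14, 3) · 2^{1 − 3} = 364 · 1/4 = 91.
Numerically: E[X] ≈ 91.00000.

E[X] = C(14,3)·2^(1−C(3,2)) = 91 ≈ 91.00000.


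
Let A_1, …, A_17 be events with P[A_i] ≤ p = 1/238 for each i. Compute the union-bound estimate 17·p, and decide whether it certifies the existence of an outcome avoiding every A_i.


Union bound: P[∪_{i=1}^{17} A_i] ≤ Σ_i P[A_i] ≤ 17·p = 17·(1/238) = 1/14.
Numerically: 1/14 ≈ 0.071.
Is 1/14 < 1? YES.
Since P[∪ A_i] ≤ 1/14 < 1, the complement has P[∩ A_i^c] ≥ 1 − 1/14 = 13/14 > 0, so some outcome avoids every A_i.

17·p = 1/14 ≈ 0.071; existence CERTIFIED by the union bound.


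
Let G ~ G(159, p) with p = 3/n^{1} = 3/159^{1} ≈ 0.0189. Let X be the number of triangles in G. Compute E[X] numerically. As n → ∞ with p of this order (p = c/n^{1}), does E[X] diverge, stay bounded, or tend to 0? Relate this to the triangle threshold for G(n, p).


Number of potential triangles: C(159, 3) = 657359.
Each occurs with probability p³ ≈ (0.0189)³ ≈ 6.71695e-06.
By linearity: E[X] = C(159, 3)·p³ ≈ 657359 · 6.71695e-06 ≈ 4.415.
Here α = 1, so p = 3/n is exactly at the triangle threshold p ~ 1/n. Asymptotically E[X] → c³/6 = 3³/6 = 9/2 ≈ 4.500, a bounded constant. In this regime the triangle count is asymptotically Poisson(c³/6).

E[X] ≈ 4.415; in regime p = Θ(1/n^{1}) E[X] stays bounded (at the triangle threshold p ~ 1/n).


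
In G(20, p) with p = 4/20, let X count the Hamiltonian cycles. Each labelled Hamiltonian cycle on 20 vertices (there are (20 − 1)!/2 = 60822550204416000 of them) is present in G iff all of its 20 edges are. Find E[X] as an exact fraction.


K_20 has (20 − 1)!/2 = 60822550204416000 labelled Hamiltonian cycles.
For each such Hamiltonian cycle H, let X_H = 1 if all 20 edges of H are present in G. Then P[X_H = 1] = p^{20} = (1/5)^{20} = 1/95367431640625.
By linearity: E[X] = Σ_H E[X_H] = 60822550204416000 · p^{20} = 60822550204416000 · 1/95367431640625 = 486580401635328/762939453125.
Numerically: E[X] ≈ 638.

E[X] = 60822550204416000 · (1/5)^{20} = 486580401635328/762939453125 ≈ 638.


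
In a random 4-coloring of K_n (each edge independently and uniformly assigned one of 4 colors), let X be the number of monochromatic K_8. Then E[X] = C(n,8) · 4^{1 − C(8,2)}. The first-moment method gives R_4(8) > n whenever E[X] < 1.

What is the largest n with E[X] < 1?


We need C(n, 8) · 4^{1 − 28} < 1, i.e. C(n, 8) < 4^{28 − 1} = 18014398509481984.
Check values of n near the boundary:
  n = 405: C(405, 8) = 16745853821188050; 16745853821188050 < 18014398509481984? YES
  n = 406: C(406, 8) = 17082453897995850; 17082453897995850 < 18014398509481984? YES
  n = 407: C(407, 8) = 17424959239309050; 17424959239309050 < 18014398509481984? YES
  n = 408: C(408, 8) = 17773458424095231; 17773458424095231 < 18014398509481984? YES
  n = 409: C(409, 8) = 18128041135797879; 18128041135797879 < 18014398509481984? NO
  n = 410: C(410, 8) = 18488798173326195; 18488798173326195 < 18014398509481984? NO
  n = 411: C(411, 8) = 18855821462126715; 18855821462126715 < 18014398509481984? NO
The largest n with C(n, 8) < 18014398509481984 is n = 408 (where E[X] = 17773458424095231/18014398509481984 ≈ 0.98663). Hence R_4(8) > 408, i.e. R_4(8) ≥ 409.

Largest n = 408; hence R_4(8) > 408.


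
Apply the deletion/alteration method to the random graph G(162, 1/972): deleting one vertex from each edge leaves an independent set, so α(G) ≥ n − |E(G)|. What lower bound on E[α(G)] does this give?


E[|E(G)|] = C(162, 2)·p = 13041 · (1/972) = 161/12.
E[α(G)] ≥ n − E[|E(G)|] = 162 − 161/12 = 1783/12.
Numerically: ≈ 148.5833.
(This is only a lower bound; the true E[α(G)] may be larger.)

E[α(G)] ≥ 1783/12 ≈ 148.5833.


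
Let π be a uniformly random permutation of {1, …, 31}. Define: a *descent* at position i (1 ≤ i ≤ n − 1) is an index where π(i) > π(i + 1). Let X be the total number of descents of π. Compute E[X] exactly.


Write X = Σ X_I over i = 1, …, 30, with X_I the indicator of one descent.
There are 30 indicators.
For each fixed i, the pair (π(i), π(i+1)) is a uniformly random ordered pair of distinct values from {1, …, 31}; by symmetry P[π(i) > π(i+1)] = 1/2.
By linearity: E[X] = 30 · (1/2) = (31 − 1) · (1/2) = 15 ≈ 15.0000.

E[X] = 15 = 15.0000.


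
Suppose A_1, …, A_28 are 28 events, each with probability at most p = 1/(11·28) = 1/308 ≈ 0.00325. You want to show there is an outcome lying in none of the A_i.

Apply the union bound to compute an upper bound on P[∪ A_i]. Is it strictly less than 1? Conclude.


Union bound: P[∪_{i=1}^{28} A_i] ≤ Σ_i P[A_i] ≤ 28·p = 28·(1/308) = 1/11.
Numerically: 1/11 ≈ 0.09091.
Is 1/11 < 1? YES.
Since P[∪ A_i] ≤ 1/11 < 1, the complement has P[∩ A_i^c] ≥ 1 − 1/11 = 10/11 > 0, so some outcome avoids every A_i.

28·p = 1/11 ≈ 0.09091; existence CERTIFIED by the union bound.


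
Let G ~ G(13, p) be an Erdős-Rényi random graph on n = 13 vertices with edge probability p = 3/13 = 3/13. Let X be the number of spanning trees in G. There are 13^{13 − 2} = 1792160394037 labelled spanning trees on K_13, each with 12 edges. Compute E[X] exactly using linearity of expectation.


K_13 has 13^{13 − 2} = 1792160394037 labelled spanning trees.
For each such spanning tree H, let X_H = 1 if all 12 edges of H are present in G. Then P[X_H = 1] = p^{12} = (3/13)^{12} = 531441/23298085122481.
By linearity: E[X] = Σ_H E[X_H] = 1792160394037 · p^{12} = 1792160394037 · 531441/23298085122481 = 531441/13.
Numerically: E[X] ≈ 4.088e+04.

E[X] = 1792160394037 · (3/13)^{12} = 531441/13 ≈ 4.088e+04.


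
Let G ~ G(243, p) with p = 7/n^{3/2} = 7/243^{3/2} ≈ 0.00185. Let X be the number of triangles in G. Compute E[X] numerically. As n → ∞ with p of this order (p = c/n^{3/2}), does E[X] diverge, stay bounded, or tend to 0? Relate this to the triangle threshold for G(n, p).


Number of potential triangles: C(243, 3) = 2362041.
Each occurs with probability p³ ≈ (0.00185)³ ≈ 6.31053e-09.
By linearity: E[X] = C(243, 3)·p³ ≈ 2362041 · 6.31053e-09 ≈ 0.015.
Since α = 3/2 > 1, p = c/n^{3/2} = o(1/n) is below the triangle threshold p ~ 1/n. Asymptotically E[X] ~ (c³/6)·n^{3(1−α)} = (7³/6)·n^{-1.5} → 0, so by Markov's inequality G has no triangles w.h.p.

E[X] ≈ 0.015; in regime p = Θ(1/n^{3/2}) E[X] tends to 0 (below the triangle threshold p ~ 1/n).


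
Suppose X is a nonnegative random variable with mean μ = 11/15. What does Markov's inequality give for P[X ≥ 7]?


μ = E[X] = 11/15, a = 7.
Markov: P[X ≥ 7] ≤ μ/a = (11/15)/7 = 11/105.
Numerically: ≈ 0.105.
(Since a = 7 > μ = 0.733, the bound 11/105 is < 1 and informative.)

P[X ≥ 7] ≤ 11/105 ≈ 0.105.


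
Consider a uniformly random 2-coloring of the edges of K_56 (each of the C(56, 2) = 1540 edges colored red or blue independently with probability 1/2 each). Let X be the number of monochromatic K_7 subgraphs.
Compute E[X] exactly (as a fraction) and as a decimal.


Let X = Σ_S X_S over the C(56, 7) = 231917400 subsets S of size 7, where X_S = 1 if the K_7 on S is monochromatic.
For a fixed S, the K_7 on S has C(7, 2) = 21 edges. P[all 21 edges red] = (1/2)^21, and likewise for blue, so P[monochromatic] = 2·(1/2)^21 = 2^{1 − 21} = 1/1048576.
By linearity of expectation: E[X] = C(56, 7) · 2^{1 − 21} = 231917400 · 1/1048576 = 28989675/131072.
Numerically: E[X] ≈ 221.17367.

E[X] = C(56,7)·2^(1−C(7,2)) = 28989675/131072 ≈ 221.17367.


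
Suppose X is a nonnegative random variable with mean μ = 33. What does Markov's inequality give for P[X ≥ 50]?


μ = E[X] = 33, a = 50.
Markov: P[X ≥ 50] ≤ μ/a = (33)/50 = 33/50.
Numerically: ≈ 0.66000.
(Since a = 50 > μ = 33.00000, the bound 33/50 is < 1 and informative.)

P[X ≥ 50] ≤ 33/50 ≈ 0.66000.


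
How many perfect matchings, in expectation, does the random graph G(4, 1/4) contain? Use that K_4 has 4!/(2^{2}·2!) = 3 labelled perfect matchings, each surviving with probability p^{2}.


K_4 has 4!/(2^{2}·2!) = 3 labelled perfect matchings.
For each such perfect matching H, let X_H = 1 if all 2 edges of H are present in G. Then P[X_H = 1] = p^{2} = (1/4)^{2} = 1/16.
By linearity of expectation: E[X] = Σ_H E[X_H] = 3 · p^{2} = 3 · 1/16 = 3/16.
Numerically: E[X] ≈ 0.1875.

E[X] = 3 · (1/4)^{2} = 3/16 ≈ 0.1875.


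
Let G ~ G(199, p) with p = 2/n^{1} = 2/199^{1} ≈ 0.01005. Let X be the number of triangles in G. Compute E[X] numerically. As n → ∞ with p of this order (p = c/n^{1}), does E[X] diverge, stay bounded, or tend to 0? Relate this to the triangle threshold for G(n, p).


Number of potential triangles: C(199, 3) = 1293699.
Each occurs with probability p³ ≈ (0.01005)³ ≈ 1.015151e-06.
By linearity: E[X] = C(199, 3)·p³ ≈ 1293699 · 1.015151e-06 ≈ 1.3133.
Here α = 1, so p = 2/n is exactly at the triangle threshold p ~ 1/n. Asymptotically E[X] → c³/6 = 2³/6 = 4/3 ≈ 1.3333, a bounded constant. In this regime the triangle count is asymptotically Poisson(c³/6).

E[X] ≈ 1.3133; in regime p = Θ(1/n^{1}) E[X] stays bounded (at the triangle threshold p ~ 1/n).


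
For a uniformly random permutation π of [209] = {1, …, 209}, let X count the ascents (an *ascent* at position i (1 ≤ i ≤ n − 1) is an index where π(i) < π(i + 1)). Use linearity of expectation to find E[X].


Write X = Σ X_I over i = 1, …, 208, with X_I the indicator of one ascent.
There are 208 indicators.
For each fixed i, the pair (π(i), π(i+1)) is a uniformly random ordered pair of distinct values from {1, …, 209}; by symmetry P[π(i) < π(i+1)] = 1/2.
By linearity: E[X] = 208 · (1/2) = (209 − 1) · (1/2) = 104 ≈ 104.00000.

E[X] = 104 = 104.00000.


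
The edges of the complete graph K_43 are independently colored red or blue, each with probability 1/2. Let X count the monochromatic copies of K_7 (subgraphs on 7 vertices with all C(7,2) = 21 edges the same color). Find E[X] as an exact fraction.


Let X = Σ_S X_S over the C(43, 7) = 32224114 subsets S of size 7, where X_S = 1 if the K_7 on S is monochromatic.
For a fixed S, the K_7 on S has C(7, 2) = 21 edges. P[all 21 edges red] = (1/2)^21, and likewise for blue, so P[monochromatic] = 2·(1/2)^21 = 2^{1 − 21} = 1/1048576.
Summing: E[X] = C(43, 7) · 2^{1 − 21} = 32224114 · 1/1048576 = 16112057/524288.
Numerically: E[X] ≈ 30.7313.

E[X] = C(43,7)·2^(1−C(7,2)) = 16112057/524288 ≈ 30.7313.


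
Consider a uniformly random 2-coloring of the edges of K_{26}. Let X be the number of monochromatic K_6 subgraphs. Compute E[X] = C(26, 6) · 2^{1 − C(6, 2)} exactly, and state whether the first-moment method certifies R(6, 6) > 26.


E[X] = C(26, 6) · 2^{1 − 15} = 230230 · 2^{−14} = 230230/16384.
As a reduced fraction: E[X] = 115115/8192 ≈ 14.0521.
Is E[X] < 1? NO.
Since E[X] ≥ 1, the first-moment bound is inconclusive at n = 26; it does NOT by itself certify R(6, 6) > 26.

E[X] = 115115/8192 ≈ 14.0521; E[X] ≥ 1; first-moment method inconclusive here.


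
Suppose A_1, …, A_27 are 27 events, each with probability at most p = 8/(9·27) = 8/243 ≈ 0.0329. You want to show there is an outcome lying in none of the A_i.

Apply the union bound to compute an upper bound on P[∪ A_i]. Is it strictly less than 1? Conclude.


Union bound: P[∪_{i=1}^{27} A_i] ≤ Σ_i P[A_i] ≤ 27·p = 27·(8/243) = 8/9.
Numerically: 8/9 ≈ 0.8889.
Is 8/9 < 1? YES.
Since P[∪ A_i] ≤ 8/9 < 1, the complement has P[∩ A_i^c] ≥ 1 − 8/9 = 1/9 > 0, so some outcome avoids every A_i.

27·p = 8/9 ≈ 0.8889; existence CERTIFIED by the union bound.


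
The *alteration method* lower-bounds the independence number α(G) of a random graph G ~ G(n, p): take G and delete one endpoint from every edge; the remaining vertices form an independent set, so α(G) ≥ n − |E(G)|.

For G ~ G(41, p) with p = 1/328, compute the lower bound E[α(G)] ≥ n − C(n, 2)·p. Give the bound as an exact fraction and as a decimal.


E[|E(G)|] = C(41, 2)·p = 820 · (1/328) = 5/2.
E[α(G)] ≥ n − E[|E(G)|] = 41 − 5/2 = 77/2.
Numerically: ≈ 38.50000.
(This is only a lower bound; the true E[α(G)] may be larger.)

E[α(G)] ≥ 77/2 ≈ 38.50000.


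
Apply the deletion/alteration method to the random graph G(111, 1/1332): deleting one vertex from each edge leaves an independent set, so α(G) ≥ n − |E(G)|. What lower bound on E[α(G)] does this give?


E[|E(G)|] = C(111, 2)·p = 6105 · (1/1332) = 55/12.
E[α(G)] ≥ n − E[|E(G)|] = 111 − 55/12 = 1277/12.
Numerically: ≈ 106.41667.
(This is only a lower bound; the true E[α(G)] may be larger.)

E[α(G)] ≥ 1277/12 ≈ 106.41667.


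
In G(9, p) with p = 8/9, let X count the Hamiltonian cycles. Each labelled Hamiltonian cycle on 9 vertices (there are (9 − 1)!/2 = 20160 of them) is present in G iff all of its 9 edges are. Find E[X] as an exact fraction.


K_9 has (9 − 1)!/2 = 20160 labelled Hamiltonian cycles.
For each such Hamiltonian cycle H, let X_H = 1 if all 9 edges of H are present in G. Then P[X_H = 1] = p^{9} = (8/9)^{9} = 134217728/387420489.
Summing the indicators: E[X] = Σ_H E[X_H] = 20160 · p^{9} = 20160 · 134217728/387420489 = 300647710720/43046721.
Numerically: E[X] ≈ 6.98e+03.

E[X] = 20160 · (8/9)^{9} = 300647710720/43046721 ≈ 6.98e+03.


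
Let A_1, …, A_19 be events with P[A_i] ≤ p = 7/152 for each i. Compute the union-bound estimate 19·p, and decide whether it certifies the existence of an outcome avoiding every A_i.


Union bound: P[∪_{i=1}^{19} A_i] ≤ Σ_i P[A_i] ≤ 19·p = 19·(7/152) = 7/8.
Numerically: 7/8 ≈ 0.875.
Is 7/8 < 1? YES.
Since P[∪ A_i] ≤ 7/8 < 1, the complement has P[∩ A_i^c] ≥ 1 − 7/8 = 1/8 > 0, so some outcome avoids every A_i.

19·p = 7/8 ≈ 0.875; existence CERTIFIED by the union bound.


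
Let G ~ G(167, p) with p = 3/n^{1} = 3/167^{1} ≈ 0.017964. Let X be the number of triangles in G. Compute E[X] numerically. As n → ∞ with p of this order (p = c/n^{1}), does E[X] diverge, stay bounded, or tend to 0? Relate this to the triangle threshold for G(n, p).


Number of potential triangles: C(167, 3) = 762355.
Each occurs with probability p³ ≈ (0.017964)³ ≈ 5.7971475e-06.
By linearity: E[X] = C(167, 3)·p³ ≈ 762355 · 5.7971475e-06 ≈ 4.41948.
Here α = 1, so p = 3/n is exactly at the triangle threshold p ~ 1/n. Asymptotically E[X] → c³/6 = 3³/6 = 9/2 ≈ 4.50000, a bounded constant. In this regime the triangle count is asymptotically Poisson(c³/6).

E[X] ≈ 4.41948; in regime p = Θ(1/n^{1}) E[X] stays bounded (at the triangle threshold p ~ 1/n).


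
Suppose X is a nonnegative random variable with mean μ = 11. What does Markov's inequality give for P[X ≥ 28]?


μ = E[X] = 11, a = 28.
Markov: P[X ≥ 28] ≤ μ/a = (11)/28 = 11/28.
Numerically: ≈ 0.392857.
(Since a = 28 > μ = 11.000000, the bound 11/28 is < 1 and informative.)

P[X ≥ 28] ≤ 11/28 ≈ 0.392857.


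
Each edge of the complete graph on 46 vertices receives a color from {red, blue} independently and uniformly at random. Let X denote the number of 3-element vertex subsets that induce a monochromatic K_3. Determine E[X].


Let X = Σ_S X_S over the C(46, 3) = 15180 subsets S of size 3, where X_S = 1 if the K_3 on S is monochromatic.
For a fixed S, the K_3 on S has C(3, 2) = 3 edges. P[all 3 edges red] = (1/2)^3, and likewise for blue, so P[monochromatic] = 2·(1/2)^3 = 2^{1 − 3} = 1/4.
By linearity of expectation: E[X] = C(46, 3) · 2^{1 − 3} = 15180 · 1/4 = 3795.
Numerically: E[X] ≈ 3795.000.

E[X] = C(46,3)·2^(1−C(3,2)) = 3795 ≈ 3795.000.


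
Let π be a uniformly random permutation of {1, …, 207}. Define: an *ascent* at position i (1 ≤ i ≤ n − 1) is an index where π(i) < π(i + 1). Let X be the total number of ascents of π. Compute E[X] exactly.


Write X = Σ X_I over i = 1, …, 206, with X_I the indicator of one ascent.
There are 206 indicators.
For each fixed i, the pair (π(i), π(i+1)) is a uniformly random ordered pair of distinct values from {1, …, 207}; by symmetry P[π(i) < π(i+1)] = 1/2.
By linearity: E[X] = 206 · (1/2) = (207 − 1) · (1/2) = 103 ≈ 103.000.

E[X] = 103 = 103.000.


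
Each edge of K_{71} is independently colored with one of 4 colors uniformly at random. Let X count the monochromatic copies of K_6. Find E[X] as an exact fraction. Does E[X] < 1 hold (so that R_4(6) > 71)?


E[X] = C(71, 6) · 4^{1 − 15} = 143218999 · 4^{−14} = 143218999/268435456.
As a reduced fraction: E[X] = 143218999/268435456 ≈ 0.5335.
Is E[X] < 1? YES.
Since E[X] < 1, there exists a 4-coloring of K_{71} with no monochromatic K_6; hence R_4(6) > 71.

E[X] = 143218999/268435456 ≈ 0.5335; E[X] < 1, so R_4(6) > 71.


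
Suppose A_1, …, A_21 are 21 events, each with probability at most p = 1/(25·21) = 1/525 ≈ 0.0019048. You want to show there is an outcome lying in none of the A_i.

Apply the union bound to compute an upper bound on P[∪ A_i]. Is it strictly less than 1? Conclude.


Union bound: P[∪_{i=1}^{21} A_i] ≤ Σ_i P[A_i] ≤ 21·p = 21·(1/525) = 1/25.
Numerically: 1/25 ≈ 0.0400000.
Is 1/25 < 1? YES.
Since P[∪ A_i] ≤ 1/25 < 1, the complement has P[∩ A_i^c] ≥ 1 − 1/25 = 24/25 > 0, so some outcome avoids every A_i.

21·p = 1/25 ≈ 0.0400000; existence CERTIFIED by the union bound.


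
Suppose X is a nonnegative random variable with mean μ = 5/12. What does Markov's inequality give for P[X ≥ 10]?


μ = E[X] = 5/12, a = 10.
Markov: P[X ≥ 10] ≤ μ/a = (5/12)/10 = 1/24.
Numerically: ≈ 0.04167.
(Since a = 10 > μ = 0.41667, the bound 1/24 is < 1 and informative.)

P[X ≥ 10] ≤ 1/24 ≈ 0.04167.


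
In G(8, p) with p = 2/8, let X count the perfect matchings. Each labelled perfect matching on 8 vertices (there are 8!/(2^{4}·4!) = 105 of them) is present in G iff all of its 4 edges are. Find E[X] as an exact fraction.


K_8 has 8!/(2^{4}·4!) = 105 labelled perfect matchings.
For each such perfect matching H, let X_H = 1 if all 4 edges of H are present in G. Then P[X_H = 1] = p^{4} = (1/4)^{4} = 1/256.
By linearity of expectation: E[X] = Σ_H E[X_H] = 105 · p^{4} = 105 · 1/256 = 105/256.
Numerically: E[X] ≈ 0.41016.

E[X] = 105 · (1/4)^{4} = 105/256 ≈ 0.41016.


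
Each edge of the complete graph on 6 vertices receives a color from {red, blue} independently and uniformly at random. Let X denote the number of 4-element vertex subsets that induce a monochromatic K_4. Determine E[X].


Let X = Σ_S X_S over the C(6, 4) = 15 subsets S of size 4, where X_S = 1 if the K_4 on S is monochromatic.
For a fixed S, the K_4 on S has C(4, 2) = 6 edges. P[all 6 edges red] = (1/2)^6, and likewise for blue, so P[monochromatic] = 2·(1/2)^6 = 2^{1 − 6} = 1/32.
Summing: E[X] = C(6, 4) · 2^{1 − 6} = 15 · 1/32 = 15/32.
Numerically: E[X] ≈ 0.46875.

E[X] = C(6,4)·2^(1−C(4,2)) = 15/32 ≈ 0.46875.


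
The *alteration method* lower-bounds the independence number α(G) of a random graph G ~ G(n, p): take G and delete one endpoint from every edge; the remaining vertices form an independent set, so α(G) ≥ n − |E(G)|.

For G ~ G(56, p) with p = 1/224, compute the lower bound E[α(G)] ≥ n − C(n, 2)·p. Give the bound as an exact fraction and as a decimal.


E[|E(G)|] = C(56, 2)·p = 1540 · (1/224) = 55/8.
E[α(G)] ≥ n − E[|E(G)|] = 56 − 55/8 = 393/8.
Numerically: ≈ 49.12500.
(This is only a lower bound; the true E[α(G)] may be larger.)

E[α(G)] ≥ 393/8 ≈ 49.12500.


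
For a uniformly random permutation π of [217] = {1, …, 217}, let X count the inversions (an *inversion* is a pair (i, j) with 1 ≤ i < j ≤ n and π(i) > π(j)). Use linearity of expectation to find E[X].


Write X = Σ X_I over the C(217, 2) = 23436 pairs i < j, with X_I the indicator of one inversion.
There are 23436 indicators.
For each fixed pair i < j, the values π(i) and π(j) are two distinct elements of {1, …, 217} in uniformly random order; by symmetry P[π(i) > π(j)] = 1/2.
By linearity: E[X] = 23436 · (1/2) = C(217, 2) · (1/2) = 23436/2 = 11718 ≈ 11718.00000.

E[X] = 11718 = 11718.00000.


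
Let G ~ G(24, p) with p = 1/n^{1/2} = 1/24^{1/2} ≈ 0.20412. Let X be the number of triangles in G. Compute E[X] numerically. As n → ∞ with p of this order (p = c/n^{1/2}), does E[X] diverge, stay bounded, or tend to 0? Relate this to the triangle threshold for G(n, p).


Number of potential triangles: C(24, 3) = 2024.
Each occurs with probability p³ ≈ (0.20412)³ ≈ 8.5051727e-03.
By linearity: E[X] = C(24, 3)·p³ ≈ 2024 · 8.5051727e-03 ≈ 17.21447.
Since α = 1/2 < 1, p = c/n^{1/2} ≫ 1/n is above the triangle threshold p ~ 1/n. Asymptotically E[X] ~ (c³/6)·n^{3(1−α)} = (1³/6)·n^{1.5} → ∞; triangles are abundant w.h.p.

E[X] ≈ 17.21447; in regime p = Θ(1/n^{1/2}) E[X] diverges (above the triangle threshold p ~ 1/n).


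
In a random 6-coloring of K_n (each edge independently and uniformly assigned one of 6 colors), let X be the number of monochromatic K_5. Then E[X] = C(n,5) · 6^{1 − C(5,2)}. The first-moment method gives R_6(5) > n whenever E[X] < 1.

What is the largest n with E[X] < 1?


We need C(n, 5) · 6^{1 − 10} < 1, i.e. C(n, 5) < 6^{10 − 1} = 10077696.
Check values of n near the boundary:
  n = 61: C(61, 5) = 5949147; 5949147 < 10077696? YES
  n = 62: C(62, 5) = 6471002; 6471002 < 10077696? YES
  n = 63: C(63, 5) = 7028847; 7028847 < 10077696? YES
  n = 64: C(64, 5) = 7624512; 7624512 < 10077696? YES
  n = 65: C(65, 5) = 8259888; 8259888 < 10077696? YES
  n = 66: C(66, 5) = 8936928; 8936928 < 10077696? YES
  n = 67: C(67, 5) = 9657648; 9657648 < 10077696? YES
  n = 68: C(68, 5) = 10424128; 10424128 < 10077696? NO
  n = 69: C(69, 5) = 11238513; 11238513 < 10077696? NO
  n = 70: C(70, 5) = 12103014; 12103014 < 10077696? NO
The largest n with C(n, 5) < 10077696 is n = 67 (where E[X] = 67067/69984 ≈ 0.9583190). Hence R_6(5) > 67, i.e. R_6(5) ≥ 68.

Largest n = 67; hence R_6(5) > 67.


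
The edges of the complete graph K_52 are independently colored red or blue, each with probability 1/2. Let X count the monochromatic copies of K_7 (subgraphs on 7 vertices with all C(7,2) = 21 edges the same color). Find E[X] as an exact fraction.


Let X = Σ_S X_S over the C(52, 7) = 133784560 subsets S of size 7, where X_S = 1 if the K_7 on S is monochromatic.
For a fixed S, the K_7 on S has C(7, 2) = 21 edges. P[all 21 edges red] = (1/2)^21, and likewise for blue, so P[monochromatic] = 2·(1/2)^21 = 2^{1 − 21} = 1/1048576.
By linearity: E[X] = C(52, 7) · 2^{1 − 21} = 133784560 · 1/1048576 = 8361535/65536.
Numerically: E[X] ≈ 127.5869.

E[X] = C(52,7)·2^(1−C(7,2)) = 8361535/65536 ≈ 127.5869.


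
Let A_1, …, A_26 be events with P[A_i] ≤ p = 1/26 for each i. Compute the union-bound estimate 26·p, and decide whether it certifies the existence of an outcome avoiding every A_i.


Union bound: P[∪_{i=1}^{26} A_i] ≤ Σ_i P[A_i] ≤ 26·p = 26·(1/26) = 1.
Numerically: 1 ≈ 1.0000000.
Is 1 < 1? NO.
Since the bound 1 is ≥ 1, the union bound is uninformative here; it does NOT by itself certify existence.

26·p = 1 ≈ 1.0000000; existence NOT certified by the union bound.


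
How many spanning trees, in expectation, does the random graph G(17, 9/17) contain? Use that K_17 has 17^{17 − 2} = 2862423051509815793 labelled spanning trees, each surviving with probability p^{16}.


K_17 has 17^{17 − 2} = 2862423051509815793 labelled spanning trees.
For each such spanning tree H, let X_H = 1 if all 16 edges of H are present in G. Then P[X_H = 1] = p^{16} = (9/17)^{16} = 1853020188851841/48661191875666868481.
By linearity: E[X] = Σ_H E[X_H] = 2862423051509815793 · p^{16} = 2862423051509815793 · 1853020188851841/48661191875666868481 = 1853020188851841/17.
Numerically: E[X] ≈ 1.09001e+14.

E[X] = 2862423051509815793 · (9/17)^{16} = 1853020188851841/17 ≈ 1.09001e+14.


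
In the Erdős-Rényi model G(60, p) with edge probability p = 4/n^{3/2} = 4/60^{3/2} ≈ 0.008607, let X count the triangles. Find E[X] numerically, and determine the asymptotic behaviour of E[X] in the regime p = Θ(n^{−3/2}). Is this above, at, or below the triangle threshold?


Number of potential triangles: C(60, 3) = 34220.
Each occurs with probability p³ ≈ (0.008607)³ ≈ 6.375281e-07.
By linearity: E[X] = C(60, 3)·p³ ≈ 34220 · 6.375281e-07 ≈ 0.0218.
Since α = 3/2 > 1, p = c/n^{3/2} = o(1/n) is below the triangle threshold p ~ 1/n. Asymptotically E[X] ~ (c³/6)·n^{3(1−α)} = (4³/6)·n^{-1.5} → 0, so by Markov's inequality G has no triangles w.h.p.

E[X] ≈ 0.0218; in regime p = Θ(1/n^{3/2}) E[X] tends to 0 (below the triangle threshold p ~ 1/n).
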